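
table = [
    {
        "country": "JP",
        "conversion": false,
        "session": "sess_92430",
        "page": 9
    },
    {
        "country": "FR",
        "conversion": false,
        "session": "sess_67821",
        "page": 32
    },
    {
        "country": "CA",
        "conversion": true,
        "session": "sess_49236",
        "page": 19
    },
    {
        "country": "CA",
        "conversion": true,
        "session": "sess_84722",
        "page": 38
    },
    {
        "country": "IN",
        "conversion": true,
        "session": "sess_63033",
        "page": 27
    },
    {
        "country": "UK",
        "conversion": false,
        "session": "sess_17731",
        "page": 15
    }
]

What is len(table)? 6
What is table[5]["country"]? "UK"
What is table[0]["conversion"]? False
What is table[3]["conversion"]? True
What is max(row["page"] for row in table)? 38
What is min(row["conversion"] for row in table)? False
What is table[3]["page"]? 38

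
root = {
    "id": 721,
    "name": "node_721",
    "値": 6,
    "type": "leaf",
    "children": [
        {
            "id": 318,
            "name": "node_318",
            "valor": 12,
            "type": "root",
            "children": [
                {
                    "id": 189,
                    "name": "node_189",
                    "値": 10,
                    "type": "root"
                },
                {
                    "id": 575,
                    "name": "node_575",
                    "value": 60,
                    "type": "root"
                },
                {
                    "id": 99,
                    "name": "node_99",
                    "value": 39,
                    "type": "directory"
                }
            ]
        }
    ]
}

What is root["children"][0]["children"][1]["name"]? "node_575"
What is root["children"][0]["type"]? "root"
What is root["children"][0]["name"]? "node_318"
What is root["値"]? 6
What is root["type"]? "leaf"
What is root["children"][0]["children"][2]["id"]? 99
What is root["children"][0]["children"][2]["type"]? "directory"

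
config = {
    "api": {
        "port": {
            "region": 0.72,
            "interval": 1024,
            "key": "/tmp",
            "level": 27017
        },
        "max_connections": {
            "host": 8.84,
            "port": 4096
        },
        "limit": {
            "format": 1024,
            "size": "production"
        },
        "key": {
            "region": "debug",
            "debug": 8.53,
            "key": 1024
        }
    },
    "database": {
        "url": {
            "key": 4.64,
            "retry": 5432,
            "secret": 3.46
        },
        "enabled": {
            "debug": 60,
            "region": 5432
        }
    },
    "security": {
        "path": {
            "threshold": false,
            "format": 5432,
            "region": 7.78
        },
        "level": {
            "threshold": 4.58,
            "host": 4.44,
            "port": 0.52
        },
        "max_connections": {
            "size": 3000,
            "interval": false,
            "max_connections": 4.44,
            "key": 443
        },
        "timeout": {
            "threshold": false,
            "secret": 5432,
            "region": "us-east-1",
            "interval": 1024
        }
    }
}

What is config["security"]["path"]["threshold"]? False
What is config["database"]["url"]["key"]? 4.64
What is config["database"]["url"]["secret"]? 3.46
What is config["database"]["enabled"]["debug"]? 60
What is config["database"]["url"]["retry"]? 5432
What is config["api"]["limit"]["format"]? 1024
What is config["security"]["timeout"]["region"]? "us-east-1"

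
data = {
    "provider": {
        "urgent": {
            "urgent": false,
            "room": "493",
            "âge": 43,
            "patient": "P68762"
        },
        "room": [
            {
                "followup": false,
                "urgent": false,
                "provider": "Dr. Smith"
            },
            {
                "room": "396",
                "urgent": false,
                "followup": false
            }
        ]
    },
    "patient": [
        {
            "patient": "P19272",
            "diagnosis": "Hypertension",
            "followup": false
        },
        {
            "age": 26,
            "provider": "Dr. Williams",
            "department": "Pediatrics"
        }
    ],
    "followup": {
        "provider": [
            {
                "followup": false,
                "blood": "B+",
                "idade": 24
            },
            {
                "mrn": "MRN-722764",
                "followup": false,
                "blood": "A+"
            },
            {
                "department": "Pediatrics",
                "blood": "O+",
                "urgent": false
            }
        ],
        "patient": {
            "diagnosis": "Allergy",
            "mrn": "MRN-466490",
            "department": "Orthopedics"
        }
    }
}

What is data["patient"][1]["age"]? 26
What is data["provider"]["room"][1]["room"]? "396"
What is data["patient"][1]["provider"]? "Dr. Williams"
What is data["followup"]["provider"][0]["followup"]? False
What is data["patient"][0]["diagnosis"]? "Hypertension"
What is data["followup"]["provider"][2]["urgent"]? False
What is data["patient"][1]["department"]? "Pediatrics"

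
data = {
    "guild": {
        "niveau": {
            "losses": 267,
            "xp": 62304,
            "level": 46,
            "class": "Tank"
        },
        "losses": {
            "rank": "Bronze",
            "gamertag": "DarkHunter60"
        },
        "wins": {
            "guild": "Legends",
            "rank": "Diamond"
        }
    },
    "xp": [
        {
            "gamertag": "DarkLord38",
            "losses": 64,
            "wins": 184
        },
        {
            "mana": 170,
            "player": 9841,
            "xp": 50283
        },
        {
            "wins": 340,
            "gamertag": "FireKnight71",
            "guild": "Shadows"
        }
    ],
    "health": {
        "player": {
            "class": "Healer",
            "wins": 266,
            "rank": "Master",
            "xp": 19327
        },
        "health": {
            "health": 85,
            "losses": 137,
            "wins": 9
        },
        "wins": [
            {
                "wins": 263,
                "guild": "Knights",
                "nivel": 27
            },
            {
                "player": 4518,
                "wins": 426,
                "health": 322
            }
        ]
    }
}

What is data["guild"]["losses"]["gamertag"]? "DarkHunter60"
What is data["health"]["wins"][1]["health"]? 322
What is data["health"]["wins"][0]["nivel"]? 27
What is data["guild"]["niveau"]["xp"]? 62304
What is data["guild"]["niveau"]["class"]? "Tank"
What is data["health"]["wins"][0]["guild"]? "Knights"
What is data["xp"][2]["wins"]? 340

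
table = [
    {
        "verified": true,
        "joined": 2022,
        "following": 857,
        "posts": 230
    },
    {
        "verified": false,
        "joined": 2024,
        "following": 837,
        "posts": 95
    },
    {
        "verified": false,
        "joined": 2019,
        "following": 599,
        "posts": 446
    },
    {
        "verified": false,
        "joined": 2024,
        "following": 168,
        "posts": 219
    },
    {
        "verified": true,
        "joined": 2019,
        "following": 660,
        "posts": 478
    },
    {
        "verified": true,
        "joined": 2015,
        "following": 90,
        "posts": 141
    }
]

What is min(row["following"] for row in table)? 90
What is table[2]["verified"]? False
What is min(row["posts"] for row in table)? 95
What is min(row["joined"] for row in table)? 2015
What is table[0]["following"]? 857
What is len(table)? 6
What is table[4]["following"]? 660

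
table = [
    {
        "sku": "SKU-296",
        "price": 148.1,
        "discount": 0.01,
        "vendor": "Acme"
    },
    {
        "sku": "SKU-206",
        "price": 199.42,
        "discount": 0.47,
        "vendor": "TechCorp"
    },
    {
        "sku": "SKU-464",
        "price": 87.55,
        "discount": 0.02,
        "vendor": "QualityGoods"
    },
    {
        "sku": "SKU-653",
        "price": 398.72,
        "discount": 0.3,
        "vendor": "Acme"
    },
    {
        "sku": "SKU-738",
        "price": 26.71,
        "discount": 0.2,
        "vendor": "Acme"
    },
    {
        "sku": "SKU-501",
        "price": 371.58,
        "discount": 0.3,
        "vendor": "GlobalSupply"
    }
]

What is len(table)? 6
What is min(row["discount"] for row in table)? 0.01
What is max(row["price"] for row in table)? 398.72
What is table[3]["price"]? 398.72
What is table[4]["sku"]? "SKU-738"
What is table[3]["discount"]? 0.3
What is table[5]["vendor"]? "GlobalSupply"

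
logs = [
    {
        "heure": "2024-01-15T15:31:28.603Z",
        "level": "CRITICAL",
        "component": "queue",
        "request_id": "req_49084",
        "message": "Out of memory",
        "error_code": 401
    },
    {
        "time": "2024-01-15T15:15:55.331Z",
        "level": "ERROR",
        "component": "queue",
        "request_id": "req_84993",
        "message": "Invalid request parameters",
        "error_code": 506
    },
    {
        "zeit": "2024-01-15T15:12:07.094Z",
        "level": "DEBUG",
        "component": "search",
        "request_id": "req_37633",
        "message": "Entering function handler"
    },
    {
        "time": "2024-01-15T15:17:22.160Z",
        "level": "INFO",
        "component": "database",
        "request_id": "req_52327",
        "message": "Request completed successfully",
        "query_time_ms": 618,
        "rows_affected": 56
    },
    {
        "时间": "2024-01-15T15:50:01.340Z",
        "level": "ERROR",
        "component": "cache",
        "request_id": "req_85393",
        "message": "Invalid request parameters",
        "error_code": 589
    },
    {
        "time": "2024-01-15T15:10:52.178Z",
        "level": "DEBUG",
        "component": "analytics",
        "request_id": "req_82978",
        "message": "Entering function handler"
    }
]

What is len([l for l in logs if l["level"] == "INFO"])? 1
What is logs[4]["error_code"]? 589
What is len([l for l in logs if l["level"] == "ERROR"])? 2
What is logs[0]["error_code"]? 401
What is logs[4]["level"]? "ERROR"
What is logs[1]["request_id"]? "req_84993"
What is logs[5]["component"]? "analytics"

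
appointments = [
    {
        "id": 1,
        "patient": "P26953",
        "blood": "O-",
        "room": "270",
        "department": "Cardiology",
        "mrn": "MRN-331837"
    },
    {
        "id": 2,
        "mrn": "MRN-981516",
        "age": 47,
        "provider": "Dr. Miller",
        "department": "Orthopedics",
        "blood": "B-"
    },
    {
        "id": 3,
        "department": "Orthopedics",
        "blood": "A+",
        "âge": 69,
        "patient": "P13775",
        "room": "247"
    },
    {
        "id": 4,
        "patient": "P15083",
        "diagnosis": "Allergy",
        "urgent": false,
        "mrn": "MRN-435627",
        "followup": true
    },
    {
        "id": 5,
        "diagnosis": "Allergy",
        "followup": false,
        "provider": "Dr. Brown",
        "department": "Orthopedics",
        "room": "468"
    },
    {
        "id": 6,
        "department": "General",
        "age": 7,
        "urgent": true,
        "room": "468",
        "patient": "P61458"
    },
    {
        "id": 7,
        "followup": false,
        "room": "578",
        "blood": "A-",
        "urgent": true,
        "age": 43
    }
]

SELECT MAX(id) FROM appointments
7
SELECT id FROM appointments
[1, 2, 3, 4, 5, 6, 7]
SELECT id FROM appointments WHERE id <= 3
[1, 2, 3]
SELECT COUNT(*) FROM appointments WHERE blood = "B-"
1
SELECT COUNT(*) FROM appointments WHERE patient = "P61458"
1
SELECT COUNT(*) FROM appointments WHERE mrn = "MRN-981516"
1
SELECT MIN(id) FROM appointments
1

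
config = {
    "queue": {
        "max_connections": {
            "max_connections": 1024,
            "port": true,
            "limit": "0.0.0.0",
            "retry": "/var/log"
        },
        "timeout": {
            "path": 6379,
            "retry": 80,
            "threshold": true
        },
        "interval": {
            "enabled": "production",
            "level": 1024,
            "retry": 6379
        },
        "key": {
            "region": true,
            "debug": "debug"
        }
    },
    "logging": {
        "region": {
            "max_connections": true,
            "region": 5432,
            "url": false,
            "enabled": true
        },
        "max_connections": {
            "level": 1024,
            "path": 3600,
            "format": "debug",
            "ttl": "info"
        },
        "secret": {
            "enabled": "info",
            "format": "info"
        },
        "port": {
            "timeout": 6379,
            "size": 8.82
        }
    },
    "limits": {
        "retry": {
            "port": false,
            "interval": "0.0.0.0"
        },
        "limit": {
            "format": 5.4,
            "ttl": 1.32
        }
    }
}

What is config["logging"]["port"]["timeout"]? 6379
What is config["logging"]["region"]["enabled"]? True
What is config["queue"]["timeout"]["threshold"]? True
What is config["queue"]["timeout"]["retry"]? 80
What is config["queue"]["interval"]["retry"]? 6379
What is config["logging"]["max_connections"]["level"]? 1024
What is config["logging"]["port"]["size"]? 8.82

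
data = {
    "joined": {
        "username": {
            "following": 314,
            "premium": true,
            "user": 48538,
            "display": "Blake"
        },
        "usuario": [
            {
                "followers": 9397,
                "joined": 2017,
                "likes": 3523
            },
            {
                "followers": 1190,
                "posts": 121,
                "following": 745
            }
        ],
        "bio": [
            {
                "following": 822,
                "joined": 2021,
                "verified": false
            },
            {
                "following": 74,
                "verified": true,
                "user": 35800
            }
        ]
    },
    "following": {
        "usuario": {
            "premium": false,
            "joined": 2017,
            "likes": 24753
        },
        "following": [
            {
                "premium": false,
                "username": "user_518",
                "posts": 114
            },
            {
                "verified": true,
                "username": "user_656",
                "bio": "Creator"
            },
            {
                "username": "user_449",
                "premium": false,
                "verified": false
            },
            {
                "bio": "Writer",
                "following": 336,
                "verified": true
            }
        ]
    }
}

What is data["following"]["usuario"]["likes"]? 24753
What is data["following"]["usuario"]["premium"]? False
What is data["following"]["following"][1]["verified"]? True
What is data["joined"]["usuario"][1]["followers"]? 1190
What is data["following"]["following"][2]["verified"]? False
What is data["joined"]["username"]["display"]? "Blake"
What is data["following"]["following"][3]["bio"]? "Writer"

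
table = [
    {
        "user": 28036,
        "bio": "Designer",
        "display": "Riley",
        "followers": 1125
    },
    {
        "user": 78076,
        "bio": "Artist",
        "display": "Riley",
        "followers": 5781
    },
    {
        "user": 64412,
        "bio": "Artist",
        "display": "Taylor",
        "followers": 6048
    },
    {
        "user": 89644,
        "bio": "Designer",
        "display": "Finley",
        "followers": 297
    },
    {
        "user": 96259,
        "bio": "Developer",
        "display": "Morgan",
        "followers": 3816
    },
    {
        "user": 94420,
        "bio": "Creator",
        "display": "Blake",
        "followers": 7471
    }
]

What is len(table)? 6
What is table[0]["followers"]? 1125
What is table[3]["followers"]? 297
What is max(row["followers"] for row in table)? 7471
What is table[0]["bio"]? "Designer"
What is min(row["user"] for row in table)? 28036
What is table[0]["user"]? 28036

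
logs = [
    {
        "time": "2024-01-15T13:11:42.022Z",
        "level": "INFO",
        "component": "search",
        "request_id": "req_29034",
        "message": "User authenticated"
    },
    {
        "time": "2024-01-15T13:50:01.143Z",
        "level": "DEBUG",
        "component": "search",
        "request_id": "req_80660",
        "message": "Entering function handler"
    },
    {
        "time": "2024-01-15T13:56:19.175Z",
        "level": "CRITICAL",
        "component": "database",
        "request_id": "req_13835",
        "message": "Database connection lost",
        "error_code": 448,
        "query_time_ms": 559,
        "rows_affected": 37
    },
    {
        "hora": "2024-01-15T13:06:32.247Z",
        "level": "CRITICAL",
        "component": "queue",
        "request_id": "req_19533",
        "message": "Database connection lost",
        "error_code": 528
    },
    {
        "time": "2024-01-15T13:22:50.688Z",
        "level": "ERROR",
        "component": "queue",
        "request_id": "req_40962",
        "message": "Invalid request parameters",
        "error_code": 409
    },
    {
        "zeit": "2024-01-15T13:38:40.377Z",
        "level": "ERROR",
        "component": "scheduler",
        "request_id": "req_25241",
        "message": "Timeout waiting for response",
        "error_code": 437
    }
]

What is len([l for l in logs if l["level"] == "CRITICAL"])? 2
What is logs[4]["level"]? "ERROR"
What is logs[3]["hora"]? "2024-01-15T13:06:32.247Z"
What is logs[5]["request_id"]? "req_25241"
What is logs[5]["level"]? "ERROR"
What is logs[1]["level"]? "DEBUG"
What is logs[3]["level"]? "CRITICAL"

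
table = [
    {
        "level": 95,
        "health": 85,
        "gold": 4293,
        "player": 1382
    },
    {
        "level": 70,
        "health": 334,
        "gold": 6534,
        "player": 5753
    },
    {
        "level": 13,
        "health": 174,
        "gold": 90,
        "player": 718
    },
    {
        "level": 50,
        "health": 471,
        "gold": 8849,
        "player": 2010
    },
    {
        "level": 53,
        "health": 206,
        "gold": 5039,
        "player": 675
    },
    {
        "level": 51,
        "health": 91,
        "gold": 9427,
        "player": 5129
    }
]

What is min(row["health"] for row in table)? 85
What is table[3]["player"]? 2010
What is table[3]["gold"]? 8849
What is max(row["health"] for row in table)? 471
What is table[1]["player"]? 5753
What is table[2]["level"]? 13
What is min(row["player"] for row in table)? 675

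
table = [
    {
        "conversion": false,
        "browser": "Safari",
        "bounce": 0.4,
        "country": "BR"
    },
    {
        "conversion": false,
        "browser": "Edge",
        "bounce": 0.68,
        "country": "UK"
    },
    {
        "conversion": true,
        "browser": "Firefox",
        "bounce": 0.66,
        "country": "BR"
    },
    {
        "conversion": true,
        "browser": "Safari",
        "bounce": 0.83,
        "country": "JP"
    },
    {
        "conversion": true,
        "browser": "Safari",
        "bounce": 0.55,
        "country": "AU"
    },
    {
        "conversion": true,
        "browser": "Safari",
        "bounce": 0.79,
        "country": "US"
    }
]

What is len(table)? 6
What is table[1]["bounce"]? 0.68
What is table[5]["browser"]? "Safari"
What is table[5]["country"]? "US"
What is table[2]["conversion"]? True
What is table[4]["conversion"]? True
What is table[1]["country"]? "UK"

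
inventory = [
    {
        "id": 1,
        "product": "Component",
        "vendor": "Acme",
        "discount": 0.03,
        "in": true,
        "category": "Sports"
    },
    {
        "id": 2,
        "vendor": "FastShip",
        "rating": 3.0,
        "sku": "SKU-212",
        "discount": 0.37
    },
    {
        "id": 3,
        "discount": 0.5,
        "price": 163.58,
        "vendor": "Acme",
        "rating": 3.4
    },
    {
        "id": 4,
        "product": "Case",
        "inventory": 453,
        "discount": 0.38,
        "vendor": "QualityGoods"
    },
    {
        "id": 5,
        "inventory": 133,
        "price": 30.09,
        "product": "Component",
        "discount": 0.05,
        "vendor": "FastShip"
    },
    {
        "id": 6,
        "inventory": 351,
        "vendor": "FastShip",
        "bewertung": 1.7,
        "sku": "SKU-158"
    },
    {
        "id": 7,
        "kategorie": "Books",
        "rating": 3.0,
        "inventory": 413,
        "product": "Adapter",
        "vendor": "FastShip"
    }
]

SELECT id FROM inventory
[1, 2, 3, 4, 5, 6, 7]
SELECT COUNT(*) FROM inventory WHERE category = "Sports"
1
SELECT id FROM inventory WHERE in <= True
[1]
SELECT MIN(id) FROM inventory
1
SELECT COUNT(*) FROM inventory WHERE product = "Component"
2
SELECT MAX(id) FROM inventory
7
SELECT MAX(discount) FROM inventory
0.5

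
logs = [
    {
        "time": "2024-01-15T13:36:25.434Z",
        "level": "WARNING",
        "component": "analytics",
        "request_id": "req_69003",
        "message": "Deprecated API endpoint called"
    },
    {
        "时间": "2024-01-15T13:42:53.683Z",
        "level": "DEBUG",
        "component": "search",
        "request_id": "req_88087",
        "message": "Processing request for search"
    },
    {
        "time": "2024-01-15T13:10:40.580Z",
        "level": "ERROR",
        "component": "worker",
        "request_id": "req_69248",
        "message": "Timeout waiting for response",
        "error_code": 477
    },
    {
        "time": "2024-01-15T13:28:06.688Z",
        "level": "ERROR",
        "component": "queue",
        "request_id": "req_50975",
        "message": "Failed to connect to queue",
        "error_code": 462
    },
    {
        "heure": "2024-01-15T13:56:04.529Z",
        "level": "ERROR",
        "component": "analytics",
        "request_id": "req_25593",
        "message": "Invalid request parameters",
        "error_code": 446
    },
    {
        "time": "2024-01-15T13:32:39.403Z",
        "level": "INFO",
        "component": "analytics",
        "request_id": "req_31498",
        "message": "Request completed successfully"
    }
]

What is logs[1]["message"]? "Processing request for search"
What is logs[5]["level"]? "INFO"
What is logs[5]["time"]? "2024-01-15T13:32:39.403Z"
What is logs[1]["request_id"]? "req_88087"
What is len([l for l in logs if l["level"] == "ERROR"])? 3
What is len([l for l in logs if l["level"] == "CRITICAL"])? 0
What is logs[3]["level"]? "ERROR"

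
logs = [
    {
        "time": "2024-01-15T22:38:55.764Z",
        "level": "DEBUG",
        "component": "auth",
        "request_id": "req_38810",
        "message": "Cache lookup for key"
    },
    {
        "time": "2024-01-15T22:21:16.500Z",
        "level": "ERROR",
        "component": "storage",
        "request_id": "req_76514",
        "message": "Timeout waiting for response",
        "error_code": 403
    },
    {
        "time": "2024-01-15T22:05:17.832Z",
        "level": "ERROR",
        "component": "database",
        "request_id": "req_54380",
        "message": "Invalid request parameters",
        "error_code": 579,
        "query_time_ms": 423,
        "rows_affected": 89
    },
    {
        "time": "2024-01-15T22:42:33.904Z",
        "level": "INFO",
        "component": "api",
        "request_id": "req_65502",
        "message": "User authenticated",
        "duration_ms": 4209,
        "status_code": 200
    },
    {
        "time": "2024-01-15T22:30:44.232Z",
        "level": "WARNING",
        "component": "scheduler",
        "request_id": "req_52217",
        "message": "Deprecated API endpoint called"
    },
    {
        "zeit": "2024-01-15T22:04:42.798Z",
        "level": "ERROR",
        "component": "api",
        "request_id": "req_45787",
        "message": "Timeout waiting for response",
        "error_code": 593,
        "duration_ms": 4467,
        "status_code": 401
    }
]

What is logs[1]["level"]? "ERROR"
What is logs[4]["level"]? "WARNING"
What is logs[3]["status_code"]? 200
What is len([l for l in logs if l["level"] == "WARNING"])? 1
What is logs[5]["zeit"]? "2024-01-15T22:04:42.798Z"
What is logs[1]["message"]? "Timeout waiting for response"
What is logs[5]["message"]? "Timeout waiting for response"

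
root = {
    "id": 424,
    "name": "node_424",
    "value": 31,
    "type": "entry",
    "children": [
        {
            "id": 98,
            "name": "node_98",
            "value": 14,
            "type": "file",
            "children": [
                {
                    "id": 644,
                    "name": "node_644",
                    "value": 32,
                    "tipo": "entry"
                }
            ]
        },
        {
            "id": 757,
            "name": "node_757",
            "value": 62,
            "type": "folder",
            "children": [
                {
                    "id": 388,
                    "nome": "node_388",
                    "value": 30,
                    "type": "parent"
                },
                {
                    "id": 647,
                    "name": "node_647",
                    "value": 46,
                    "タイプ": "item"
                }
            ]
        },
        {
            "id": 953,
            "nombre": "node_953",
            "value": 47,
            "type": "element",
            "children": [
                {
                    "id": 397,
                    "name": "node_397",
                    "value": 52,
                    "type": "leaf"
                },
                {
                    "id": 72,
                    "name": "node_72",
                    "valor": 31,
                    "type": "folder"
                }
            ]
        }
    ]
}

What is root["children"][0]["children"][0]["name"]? "node_644"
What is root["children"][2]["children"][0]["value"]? 52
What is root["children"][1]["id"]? 757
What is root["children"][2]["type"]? "element"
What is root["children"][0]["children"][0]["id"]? 644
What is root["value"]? 31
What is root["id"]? 424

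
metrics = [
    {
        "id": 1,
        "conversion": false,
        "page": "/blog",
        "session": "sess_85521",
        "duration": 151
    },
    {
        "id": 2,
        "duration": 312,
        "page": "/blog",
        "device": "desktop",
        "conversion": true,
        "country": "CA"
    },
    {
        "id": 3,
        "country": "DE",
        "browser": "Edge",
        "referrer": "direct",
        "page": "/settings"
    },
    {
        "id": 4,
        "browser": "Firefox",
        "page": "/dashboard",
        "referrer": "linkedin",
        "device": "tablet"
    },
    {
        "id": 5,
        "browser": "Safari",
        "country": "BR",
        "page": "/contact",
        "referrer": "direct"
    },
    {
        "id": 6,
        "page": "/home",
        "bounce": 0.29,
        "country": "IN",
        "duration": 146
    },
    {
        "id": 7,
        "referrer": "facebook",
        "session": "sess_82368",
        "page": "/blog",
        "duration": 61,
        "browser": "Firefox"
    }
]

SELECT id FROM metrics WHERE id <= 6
[1, 2, 3, 4, 5, 6]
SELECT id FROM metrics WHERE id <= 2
[1, 2]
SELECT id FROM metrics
[1, 2, 3, 4, 5, 6, 7]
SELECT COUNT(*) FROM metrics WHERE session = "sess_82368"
1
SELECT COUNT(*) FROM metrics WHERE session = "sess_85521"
1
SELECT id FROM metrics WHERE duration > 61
[1, 2, 6]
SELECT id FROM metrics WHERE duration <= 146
[6, 7]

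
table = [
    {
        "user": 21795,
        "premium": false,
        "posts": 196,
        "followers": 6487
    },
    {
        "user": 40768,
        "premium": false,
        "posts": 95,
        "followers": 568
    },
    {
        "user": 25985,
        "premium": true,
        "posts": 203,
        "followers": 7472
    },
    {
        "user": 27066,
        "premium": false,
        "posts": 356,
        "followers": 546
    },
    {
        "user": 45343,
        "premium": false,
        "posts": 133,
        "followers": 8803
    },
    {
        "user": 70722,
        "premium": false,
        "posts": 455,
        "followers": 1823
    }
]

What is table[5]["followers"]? 1823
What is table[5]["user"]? 70722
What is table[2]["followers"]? 7472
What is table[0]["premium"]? False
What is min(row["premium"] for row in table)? False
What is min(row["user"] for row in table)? 21795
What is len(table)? 6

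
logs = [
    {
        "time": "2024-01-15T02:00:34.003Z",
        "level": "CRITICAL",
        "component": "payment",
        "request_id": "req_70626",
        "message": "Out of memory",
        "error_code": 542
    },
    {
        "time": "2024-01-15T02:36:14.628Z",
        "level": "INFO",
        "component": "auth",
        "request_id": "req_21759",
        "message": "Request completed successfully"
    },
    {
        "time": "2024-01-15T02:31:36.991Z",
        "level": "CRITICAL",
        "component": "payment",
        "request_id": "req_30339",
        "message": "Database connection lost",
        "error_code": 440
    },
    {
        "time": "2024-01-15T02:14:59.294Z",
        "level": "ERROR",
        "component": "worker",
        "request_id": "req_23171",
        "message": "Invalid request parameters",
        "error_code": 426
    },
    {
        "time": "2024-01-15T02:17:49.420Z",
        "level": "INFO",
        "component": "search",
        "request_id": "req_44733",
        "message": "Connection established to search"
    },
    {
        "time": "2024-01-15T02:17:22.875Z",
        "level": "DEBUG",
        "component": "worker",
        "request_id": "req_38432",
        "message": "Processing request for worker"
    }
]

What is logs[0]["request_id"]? "req_70626"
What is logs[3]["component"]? "worker"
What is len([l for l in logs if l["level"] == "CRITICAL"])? 2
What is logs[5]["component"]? "worker"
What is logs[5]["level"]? "DEBUG"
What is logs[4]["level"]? "INFO"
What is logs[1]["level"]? "INFO"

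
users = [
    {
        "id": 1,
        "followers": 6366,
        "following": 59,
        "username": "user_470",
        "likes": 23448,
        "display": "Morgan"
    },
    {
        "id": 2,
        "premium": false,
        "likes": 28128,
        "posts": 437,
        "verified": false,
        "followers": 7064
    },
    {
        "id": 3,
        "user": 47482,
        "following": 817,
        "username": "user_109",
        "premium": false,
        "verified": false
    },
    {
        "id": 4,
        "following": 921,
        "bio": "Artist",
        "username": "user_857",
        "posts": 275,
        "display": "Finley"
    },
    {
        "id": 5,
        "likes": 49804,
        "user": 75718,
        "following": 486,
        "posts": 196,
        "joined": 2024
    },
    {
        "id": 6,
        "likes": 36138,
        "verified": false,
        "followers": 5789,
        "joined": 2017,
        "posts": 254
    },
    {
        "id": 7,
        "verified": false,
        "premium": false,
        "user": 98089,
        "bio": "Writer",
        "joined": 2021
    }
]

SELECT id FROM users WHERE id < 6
[1, 2, 3, 4, 5]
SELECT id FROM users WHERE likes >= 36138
[5, 6]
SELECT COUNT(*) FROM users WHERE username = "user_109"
1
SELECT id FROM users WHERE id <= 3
[1, 2, 3]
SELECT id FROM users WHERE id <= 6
[1, 2, 3, 4, 5, 6]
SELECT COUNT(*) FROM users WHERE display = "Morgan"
1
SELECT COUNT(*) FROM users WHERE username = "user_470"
1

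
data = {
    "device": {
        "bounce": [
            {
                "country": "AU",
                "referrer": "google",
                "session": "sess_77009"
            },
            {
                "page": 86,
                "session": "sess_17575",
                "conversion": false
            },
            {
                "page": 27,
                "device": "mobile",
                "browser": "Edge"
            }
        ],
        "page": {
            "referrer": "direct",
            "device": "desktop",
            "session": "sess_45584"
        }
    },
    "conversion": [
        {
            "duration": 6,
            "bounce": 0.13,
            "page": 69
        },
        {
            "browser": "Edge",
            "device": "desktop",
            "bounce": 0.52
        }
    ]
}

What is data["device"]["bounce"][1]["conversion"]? False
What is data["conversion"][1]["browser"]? "Edge"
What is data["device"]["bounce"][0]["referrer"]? "google"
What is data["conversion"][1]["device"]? "desktop"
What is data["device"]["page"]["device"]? "desktop"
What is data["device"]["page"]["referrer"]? "direct"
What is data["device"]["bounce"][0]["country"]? "AU"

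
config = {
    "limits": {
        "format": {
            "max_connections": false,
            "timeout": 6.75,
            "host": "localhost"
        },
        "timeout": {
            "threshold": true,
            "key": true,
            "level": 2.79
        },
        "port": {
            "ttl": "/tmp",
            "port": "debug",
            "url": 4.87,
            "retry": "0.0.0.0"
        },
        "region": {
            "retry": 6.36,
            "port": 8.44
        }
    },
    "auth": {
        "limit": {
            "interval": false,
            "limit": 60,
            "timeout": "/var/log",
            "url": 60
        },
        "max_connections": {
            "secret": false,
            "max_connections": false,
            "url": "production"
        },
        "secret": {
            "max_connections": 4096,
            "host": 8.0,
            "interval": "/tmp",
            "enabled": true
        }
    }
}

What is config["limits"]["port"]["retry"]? "0.0.0.0"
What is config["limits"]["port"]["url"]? 4.87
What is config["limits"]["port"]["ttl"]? "/tmp"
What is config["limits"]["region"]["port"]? 8.44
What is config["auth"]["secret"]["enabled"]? True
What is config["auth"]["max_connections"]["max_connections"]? False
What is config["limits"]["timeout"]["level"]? 2.79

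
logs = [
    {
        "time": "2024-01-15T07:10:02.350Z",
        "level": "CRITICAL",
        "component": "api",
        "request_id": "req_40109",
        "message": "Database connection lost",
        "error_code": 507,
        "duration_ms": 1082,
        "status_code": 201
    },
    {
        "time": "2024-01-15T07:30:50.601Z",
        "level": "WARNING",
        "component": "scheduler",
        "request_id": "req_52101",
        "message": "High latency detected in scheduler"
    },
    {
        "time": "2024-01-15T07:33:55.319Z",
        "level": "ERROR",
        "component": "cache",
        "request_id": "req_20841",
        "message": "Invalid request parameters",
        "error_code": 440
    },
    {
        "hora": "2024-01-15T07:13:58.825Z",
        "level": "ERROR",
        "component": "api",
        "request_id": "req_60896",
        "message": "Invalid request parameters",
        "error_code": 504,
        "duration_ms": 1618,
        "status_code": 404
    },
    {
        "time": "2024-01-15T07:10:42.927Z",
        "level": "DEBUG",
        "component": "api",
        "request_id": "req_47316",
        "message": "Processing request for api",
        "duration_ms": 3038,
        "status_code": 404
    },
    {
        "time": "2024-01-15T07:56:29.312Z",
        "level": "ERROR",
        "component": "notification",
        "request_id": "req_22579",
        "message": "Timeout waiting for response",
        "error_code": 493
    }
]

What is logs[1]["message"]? "High latency detected in scheduler"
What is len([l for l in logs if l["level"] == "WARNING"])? 1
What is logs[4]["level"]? "DEBUG"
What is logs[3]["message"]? "Invalid request parameters"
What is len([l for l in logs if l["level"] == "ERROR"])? 3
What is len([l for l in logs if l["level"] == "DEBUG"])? 1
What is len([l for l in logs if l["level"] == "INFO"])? 0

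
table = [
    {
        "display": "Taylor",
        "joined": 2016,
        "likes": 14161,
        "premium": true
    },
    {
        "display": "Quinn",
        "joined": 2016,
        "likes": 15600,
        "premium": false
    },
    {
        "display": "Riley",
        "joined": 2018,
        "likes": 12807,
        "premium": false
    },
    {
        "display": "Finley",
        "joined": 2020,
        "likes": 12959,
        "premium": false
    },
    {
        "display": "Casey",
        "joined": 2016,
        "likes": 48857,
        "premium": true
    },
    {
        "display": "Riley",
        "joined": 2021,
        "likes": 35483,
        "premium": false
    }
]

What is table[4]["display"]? "Casey"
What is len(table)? 6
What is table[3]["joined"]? 2020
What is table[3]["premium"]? False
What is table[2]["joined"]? 2018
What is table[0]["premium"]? True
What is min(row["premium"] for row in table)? False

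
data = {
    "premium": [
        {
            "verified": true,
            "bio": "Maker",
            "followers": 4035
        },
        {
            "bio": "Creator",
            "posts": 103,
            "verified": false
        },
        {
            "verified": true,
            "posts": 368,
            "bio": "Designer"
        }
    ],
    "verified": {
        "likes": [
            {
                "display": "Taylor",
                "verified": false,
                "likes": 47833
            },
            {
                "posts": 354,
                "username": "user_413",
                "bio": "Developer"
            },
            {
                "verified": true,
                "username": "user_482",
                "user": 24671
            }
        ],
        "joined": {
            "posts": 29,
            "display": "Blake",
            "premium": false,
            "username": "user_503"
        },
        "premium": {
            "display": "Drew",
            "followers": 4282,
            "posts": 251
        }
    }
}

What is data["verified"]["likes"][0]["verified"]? False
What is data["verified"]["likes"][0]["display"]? "Taylor"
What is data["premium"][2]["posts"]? 368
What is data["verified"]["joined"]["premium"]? False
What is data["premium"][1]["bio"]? "Creator"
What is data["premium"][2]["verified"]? True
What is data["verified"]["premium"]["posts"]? 251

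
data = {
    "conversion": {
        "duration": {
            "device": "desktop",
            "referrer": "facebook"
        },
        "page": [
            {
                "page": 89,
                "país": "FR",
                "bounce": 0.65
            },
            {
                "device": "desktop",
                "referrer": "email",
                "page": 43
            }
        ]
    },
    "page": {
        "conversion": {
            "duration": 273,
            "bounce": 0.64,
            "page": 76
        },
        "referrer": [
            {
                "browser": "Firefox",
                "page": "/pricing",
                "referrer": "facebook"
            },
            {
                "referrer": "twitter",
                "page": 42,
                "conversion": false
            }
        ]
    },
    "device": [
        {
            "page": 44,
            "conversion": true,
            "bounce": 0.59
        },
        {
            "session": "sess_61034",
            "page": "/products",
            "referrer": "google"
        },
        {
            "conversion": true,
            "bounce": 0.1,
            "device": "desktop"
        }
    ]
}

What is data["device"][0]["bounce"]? 0.59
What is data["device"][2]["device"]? "desktop"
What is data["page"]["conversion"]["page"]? 76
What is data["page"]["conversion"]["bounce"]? 0.64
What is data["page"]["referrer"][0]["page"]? "/pricing"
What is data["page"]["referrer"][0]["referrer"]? "facebook"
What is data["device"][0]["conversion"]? True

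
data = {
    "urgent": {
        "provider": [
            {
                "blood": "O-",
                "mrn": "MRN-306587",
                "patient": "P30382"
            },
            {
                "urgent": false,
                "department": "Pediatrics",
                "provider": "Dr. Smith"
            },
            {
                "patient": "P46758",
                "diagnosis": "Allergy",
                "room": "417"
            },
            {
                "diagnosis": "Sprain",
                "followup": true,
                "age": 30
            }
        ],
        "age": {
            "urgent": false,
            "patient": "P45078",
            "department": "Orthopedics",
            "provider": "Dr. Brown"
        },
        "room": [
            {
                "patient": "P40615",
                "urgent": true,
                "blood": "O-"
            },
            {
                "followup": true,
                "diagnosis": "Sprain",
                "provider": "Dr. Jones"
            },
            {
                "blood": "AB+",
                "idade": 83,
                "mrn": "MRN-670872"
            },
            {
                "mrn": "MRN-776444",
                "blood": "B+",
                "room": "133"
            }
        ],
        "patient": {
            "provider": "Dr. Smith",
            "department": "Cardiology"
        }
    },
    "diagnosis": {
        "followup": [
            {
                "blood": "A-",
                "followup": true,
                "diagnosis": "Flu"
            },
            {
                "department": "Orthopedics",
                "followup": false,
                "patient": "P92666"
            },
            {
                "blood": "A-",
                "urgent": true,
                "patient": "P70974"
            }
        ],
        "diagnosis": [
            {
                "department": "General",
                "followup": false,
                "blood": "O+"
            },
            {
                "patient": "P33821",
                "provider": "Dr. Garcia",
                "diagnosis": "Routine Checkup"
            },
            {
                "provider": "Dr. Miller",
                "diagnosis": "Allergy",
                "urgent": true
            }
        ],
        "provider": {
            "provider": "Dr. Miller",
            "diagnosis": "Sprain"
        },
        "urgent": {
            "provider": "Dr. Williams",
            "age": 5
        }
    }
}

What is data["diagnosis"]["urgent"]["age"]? 5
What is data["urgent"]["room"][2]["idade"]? 83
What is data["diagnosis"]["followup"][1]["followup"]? False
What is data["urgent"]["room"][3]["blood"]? "B+"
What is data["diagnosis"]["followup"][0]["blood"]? "A-"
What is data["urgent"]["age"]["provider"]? "Dr. Brown"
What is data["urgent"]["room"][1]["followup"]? True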